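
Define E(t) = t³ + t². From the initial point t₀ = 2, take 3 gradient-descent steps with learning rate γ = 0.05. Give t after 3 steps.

0.6656256

E′(t) = 3t² + 2t
Step 1: E′(2) = 16; t₁ = 2 − 0.05·16 = 1.2
Step 2: E′(1.2) = 6.72; t₂ = 1.2 − 0.05·6.72 = 0.864
Step 3: E′(0.864) = 3.967488; t₃ = 0.864 − 0.05·3.967488 = 0.6656256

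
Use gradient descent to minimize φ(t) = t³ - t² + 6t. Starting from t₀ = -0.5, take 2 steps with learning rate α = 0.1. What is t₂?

φ′(t) = 3t² - 2t + 6
t₁ = -0.5 − 0.1·7.75 = -1.275
t₂ = -1.275 − 0.1·13.426875 = -2.6176875

-2.6176875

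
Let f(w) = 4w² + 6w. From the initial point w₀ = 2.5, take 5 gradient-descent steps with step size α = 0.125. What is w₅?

f′(w) = 8w + 6
Step 1: f′(2.5) = 26; w₁ = 2.5 − 0.125·26 = -0.75
Step 2: f′(-0.75) = 0; w₂ = -0.75 − 0.125·0 = -0.75
Step 3: f′(-0.75) = 0; w₃ = -0.75 − 0.125·0 = -0.75
Step 4: f′(-0.75) = 0; w₄ = -0.75 − 0.125·0 = -0.75
Step 5: f′(-0.75) = 0; w₅ = -0.75 − 0.125·0 = -0.75

-0.75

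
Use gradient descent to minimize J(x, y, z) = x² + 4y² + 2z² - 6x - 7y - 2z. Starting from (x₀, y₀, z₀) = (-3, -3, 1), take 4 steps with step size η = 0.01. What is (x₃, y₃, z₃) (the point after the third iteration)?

∇J = (2x - 6, 8y - 7, 4z - 2)
(x₁, y₁, z₁) = (-3, -3, 1) − 0.01·(-12, -31, 2) = (-2.88, -2.69, 0.98)
(x₂, y₂, z₂) = (-2.88, -2.69, 0.98) − 0.01·(-11.76, -28.52, 1.92) = (-2.7624, -2.4048, 0.9608)
(x₃, y₃, z₃) = (-2.7624, -2.4048, 0.9608) − 0.01·(-11.5248, -26.2384, 1.8432) = (-2.647152, -2.142416, 0.942368)

(-2.647152, -2.142416, 0.942368)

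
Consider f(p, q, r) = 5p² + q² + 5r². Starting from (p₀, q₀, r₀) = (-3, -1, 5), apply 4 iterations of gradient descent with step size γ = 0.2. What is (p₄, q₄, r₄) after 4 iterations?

∇f = (10p, 2q, 10r)
Step 1: at (-3, -1, 5), ∇f = (-30, -2, 50) → (-3, -1, 5) − 0.2·(-30, -2, 50) = (3, -0.6, -5)
Step 2: at (3, -0.6, -5), ∇f = (30, -1.2, -50) → (3, -0.6, -5) − 0.2·(30, -1.2, -50) = (-3, -0.36, 5)
Step 3: at (-3, -0.36, 5), ∇f = (-30, -0.72, 50) → (-3, -0.36, 5) − 0.2·(-30, -0.72, 50) = (3, -0.216, -5)
Step 4: at (3, -0.216, -5), ∇f = (30, -0.432, -50) → (3, -0.216, -5) − 0.2·(30, -0.432, -50) = (-3, -0.1296, 5)

(-3, -0.1296, 5)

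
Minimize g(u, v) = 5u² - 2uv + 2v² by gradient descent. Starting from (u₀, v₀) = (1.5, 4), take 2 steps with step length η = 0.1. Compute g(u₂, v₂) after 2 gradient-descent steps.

∇g = (10u - 2v, -2u + 4v)
Step 1: at (1.5, 4), ∇g = (7, 13) → (1.5, 4) − 0.1·(7, 13) = (0.8, 2.7)
Step 2: at (0.8, 2.7), ∇g = (2.6, 9.2) → (0.8, 2.7) − 0.1·(2.6, 9.2) = (0.54, 1.78)
g(0.54, 1.78) = 5.8724

5.8724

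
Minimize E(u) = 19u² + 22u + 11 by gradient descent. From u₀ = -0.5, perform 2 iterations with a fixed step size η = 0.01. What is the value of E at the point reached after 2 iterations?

4.64907724

E′(u) = 38u + 22
Step 1: E′(-0.5) = 3; u₁ = -0.5 − 0.01·3 = -0.53
Step 2: E′(-0.53) = 1.86; u₂ = -0.53 − 0.01·1.86 = -0.5486
E(-0.5486) = 4.64907724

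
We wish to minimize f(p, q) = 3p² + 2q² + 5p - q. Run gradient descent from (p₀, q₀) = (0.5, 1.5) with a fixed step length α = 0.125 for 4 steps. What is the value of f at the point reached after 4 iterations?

∇f = (6p + 5, 4q - 1)
Step 1: at (0.5, 1.5), ∇f = (8, 5) → (0.5, 1.5) − 0.125·(8, 5) = (-0.5, 0.875)
Step 2: at (-0.5, 0.875), ∇f = (2, 2.5) → (-0.5, 0.875) − 0.125·(2, 2.5) = (-0.75, 0.5625)
Step 3: at (-0.75, 0.5625), ∇f = (0.5, 1.25) → (-0.75, 0.5625) − 0.125·(0.5, 1.25) = (-0.8125, 0.40625)
Step 4: at (-0.8125, 0.40625), ∇f = (0.125, 0.625) → (-0.8125, 0.40625) − 0.125·(0.125, 0.625) = (-0.828125, 0.328125)
f(-0.828125, 0.328125) = -2.196044921875

-2.196044921875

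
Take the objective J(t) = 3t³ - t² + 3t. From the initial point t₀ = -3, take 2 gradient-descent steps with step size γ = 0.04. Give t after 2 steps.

J′(t) = 9t² - 2t + 3
t₁ = -3 − 0.04·90 = -6.6
t₂ = -6.6 − 0.04·408.24 = -22.9296

-22.9296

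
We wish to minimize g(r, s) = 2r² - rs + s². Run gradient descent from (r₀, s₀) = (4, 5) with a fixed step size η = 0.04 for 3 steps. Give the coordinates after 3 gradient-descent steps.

(2.852736, 4.287104)

∇g = (4r - s, -r + 2s)
Step 1: at (4, 5), ∇g = (11, 6) → (4, 5) − 0.04·(11, 6) = (3.56, 4.76)
Step 2: at (3.56, 4.76), ∇g = (9.48, 5.96) → (3.56, 4.76) − 0.04·(9.48, 5.96) = (3.1808, 4.5216)
Step 3: at (3.1808, 4.5216), ∇g = (8.2016, 5.8624) → (3.1808, 4.5216) − 0.04·(8.2016, 5.8624) = (2.852736, 4.287104)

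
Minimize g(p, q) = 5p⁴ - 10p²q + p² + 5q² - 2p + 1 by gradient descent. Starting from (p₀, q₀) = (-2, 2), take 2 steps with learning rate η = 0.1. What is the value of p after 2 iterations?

-516.712

∇g = (20p³ - 20pq + 2p - 2, -10p² + 10q)
(p₁, q₁) = (-2, 2) − 0.1·(-86, -20) = (6.6, 4)
(p₂, q₂) = (6.6, 4) − 0.1·(5233.12, -395.6) = (-516.712, 43.56)
p = -516.712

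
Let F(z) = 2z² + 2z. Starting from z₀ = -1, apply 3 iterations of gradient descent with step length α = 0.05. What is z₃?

F′(z) = 4z + 2
Step 1: F′(-1) = -2; z₁ = -1 − 0.05·(-2) = -0.9
Step 2: F′(-0.9) = -1.6; z₂ = -0.9 − 0.05·(-1.6) = -0.82
Step 3: F′(-0.82) = -1.28; z₃ = -0.82 − 0.05·(-1.28) = -0.756

-0.756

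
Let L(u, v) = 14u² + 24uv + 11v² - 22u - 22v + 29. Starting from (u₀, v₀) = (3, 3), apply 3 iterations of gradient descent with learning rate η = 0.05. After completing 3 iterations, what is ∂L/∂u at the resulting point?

∇L = (28u + 24v - 22, 24u + 22v - 22)
(u₁, v₁) = (3, 3) − 0.05·(134, 116) = (-3.7, -2.8)
(u₂, v₂) = (-3.7, -2.8) − 0.05·(-192.8, -172.4) = (5.94, 5.82)
(u₃, v₃) = (5.94, 5.82) − 0.05·(284, 248.6) = (-8.26, -6.61)
∂L/∂u at (-8.26, -6.61) = -411.92

-411.92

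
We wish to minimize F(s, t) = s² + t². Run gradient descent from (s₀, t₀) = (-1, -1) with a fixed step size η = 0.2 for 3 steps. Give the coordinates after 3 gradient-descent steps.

(-0.216, -0.216)

∇F = (2s, 2t)
Step 1: at (-1, -1), ∇F = (-2, -2) → (-1, -1) − 0.2·(-2, -2) = (-0.6, -0.6)
Step 2: at (-0.6, -0.6), ∇F = (-1.2, -1.2) → (-0.6, -0.6) − 0.2·(-1.2, -1.2) = (-0.36, -0.36)
Step 3: at (-0.36, -0.36), ∇F = (-0.72, -0.72) → (-0.36, -0.36) − 0.2·(-0.72, -0.72) = (-0.216, -0.216)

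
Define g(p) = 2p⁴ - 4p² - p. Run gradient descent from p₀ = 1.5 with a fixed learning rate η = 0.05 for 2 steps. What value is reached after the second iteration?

0.9652

g′(p) = 8p³ - 8p - 1
Step 1: g′(1.5) = 14; p₁ = 1.5 − 0.05·14 = 0.8
Step 2: g′(0.8) = -3.304; p₂ = 0.8 − 0.05·(-3.304) = 0.9652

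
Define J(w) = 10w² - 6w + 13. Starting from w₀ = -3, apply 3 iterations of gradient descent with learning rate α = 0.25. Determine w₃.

J′(w) = 20w - 6
Step 1: J′(-3) = -66; w₁ = -3 − 0.25·(-66) = 13.5
Step 2: J′(13.5) = 264; w₂ = 13.5 − 0.25·264 = -52.5
Step 3: J′(-52.5) = -1056; w₃ = -52.5 − 0.25·(-1056) = 211.5

211.5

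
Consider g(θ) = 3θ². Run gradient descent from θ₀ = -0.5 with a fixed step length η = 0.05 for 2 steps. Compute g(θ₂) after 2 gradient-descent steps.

g′(θ) = 6θ
Step 1: g′(-0.5) = -3; θ₁ = -0.5 − 0.05·(-3) = -0.35
Step 2: g′(-0.35) = -2.1; θ₂ = -0.35 − 0.05·(-2.1) = -0.245
g(-0.245) = 0.180075

0.180075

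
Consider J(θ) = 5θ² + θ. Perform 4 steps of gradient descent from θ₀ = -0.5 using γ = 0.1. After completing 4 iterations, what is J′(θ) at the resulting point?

0

J′(θ) = 10θ + 1
Step 1: J′(-0.5) = -4; θ₁ = -0.5 − 0.1·(-4) = -0.1
Step 2: J′(-0.1) = 0; θ₂ = -0.1 − 0.1·0 = -0.1
Step 3: J′(-0.1) = 0; θ₃ = -0.1 − 0.1·0 = -0.1
Step 4: J′(-0.1) = 0; θ₄ = -0.1 − 0.1·0 = -0.1
J′(θ) at (-0.1) = 0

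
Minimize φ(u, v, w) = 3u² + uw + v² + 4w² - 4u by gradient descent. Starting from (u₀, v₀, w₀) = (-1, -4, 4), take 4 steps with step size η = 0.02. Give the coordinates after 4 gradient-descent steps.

∇φ = (6u + w - 4, 2v, u + 8w)
(u₁, v₁, w₁) = (-1, -4, 4) − 0.02·(-6, -8, 31) = (-0.88, -3.84, 3.38)
(u₂, v₂, w₂) = (-0.88, -3.84, 3.38) − 0.02·(-5.9, -7.68, 26.16) = (-0.762, -3.6864, 2.8568)
(u₃, v₃, w₃) = (-0.762, -3.6864, 2.8568) − 0.02·(-5.7152, -7.3728, 22.0924) = (-0.647696, -3.538944, 2.414952)
(u₄, v₄, w₄) = (-0.647696, -3.538944, 2.414952) − 0.02·(-5.471224, -7.077888, 18.67192) = (-0.53827152, -3.39738624, 2.0415136)

(-0.53827152, -3.39738624, 2.0415136)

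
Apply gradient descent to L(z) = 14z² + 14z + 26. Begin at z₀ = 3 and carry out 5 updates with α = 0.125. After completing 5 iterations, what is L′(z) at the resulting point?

-9570.3125

L′(z) = 28z + 14
z₁ = 3 − 0.125·98 = -9.25
z₂ = -9.25 − 0.125·(-245) = 21.375
z₃ = 21.375 − 0.125·612.5 = -55.1875
z₄ = -55.1875 − 0.125·(-1531.25) = 136.21875
z₅ = 136.21875 − 0.125·3828.125 = -342.296875
L′(z) at (-342.296875) = -9570.3125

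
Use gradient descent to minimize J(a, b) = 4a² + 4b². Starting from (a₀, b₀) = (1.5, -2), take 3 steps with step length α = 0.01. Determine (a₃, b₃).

∇J = (8a, 8b)
(a₁, b₁) = (1.5, -2) − 0.01·(12, -16) = (1.38, -1.84)
(a₂, b₂) = (1.38, -1.84) − 0.01·(11.04, -14.72) = (1.2696, -1.6928)
(a₃, b₃) = (1.2696, -1.6928) − 0.01·(10.1568, -13.5424) = (1.168032, -1.557376)

(1.168032, -1.557376)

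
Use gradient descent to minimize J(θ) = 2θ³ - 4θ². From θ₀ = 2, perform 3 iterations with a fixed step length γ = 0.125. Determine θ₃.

1.328125

J′(θ) = 6θ² - 8θ
θ₁ = 2 − 0.125·8 = 1
θ₂ = 1 − 0.125·(-2) = 1.25
θ₃ = 1.25 − 0.125·(-0.625) = 1.328125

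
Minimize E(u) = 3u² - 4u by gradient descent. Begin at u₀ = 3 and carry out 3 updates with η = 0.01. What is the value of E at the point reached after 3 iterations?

E′(u) = 6u - 4
u₁ = 3 − 0.01·14 = 2.86
u₂ = 2.86 − 0.01·13.16 = 2.7284
u₃ = 2.7284 − 0.01·12.3704 = 2.604696
E(2.604696) = 9.934539757248

9.934539757248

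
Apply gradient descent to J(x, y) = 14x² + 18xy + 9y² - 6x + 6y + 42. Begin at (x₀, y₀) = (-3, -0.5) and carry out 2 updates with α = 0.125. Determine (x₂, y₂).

∇J = (28x + 18y - 6, 18x + 18y + 6)
(x₁, y₁) = (-3, -0.5) − 0.125·(-99, -57) = (9.375, 6.625)
(x₂, y₂) = (9.375, 6.625) − 0.125·(375.75, 294) = (-37.59375, -30.125)

(-37.59375, -30.125)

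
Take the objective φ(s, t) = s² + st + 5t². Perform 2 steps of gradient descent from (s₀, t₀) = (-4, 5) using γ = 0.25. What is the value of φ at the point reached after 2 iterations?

557.83203125

∇φ = (2s + t, s + 10t)
Step 1: at (-4, 5), ∇φ = (-3, 46) → (-4, 5) − 0.25·(-3, 46) = (-3.25, -6.5)
Step 2: at (-3.25, -6.5), ∇φ = (-13, -68.25) → (-3.25, -6.5) − 0.25·(-13, -68.25) = (0, 10.5625)
φ(0, 10.5625) = 557.83203125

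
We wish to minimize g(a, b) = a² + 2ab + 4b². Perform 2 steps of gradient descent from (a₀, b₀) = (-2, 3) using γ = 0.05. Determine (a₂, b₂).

∇g = (2a + 2b, 2a + 8b)
(a₁, b₁) = (-2, 3) − 0.05·(2, 20) = (-2.1, 2)
(a₂, b₂) = (-2.1, 2) − 0.05·(-0.2, 11.8) = (-2.09, 1.41)

(-2.09, 1.41)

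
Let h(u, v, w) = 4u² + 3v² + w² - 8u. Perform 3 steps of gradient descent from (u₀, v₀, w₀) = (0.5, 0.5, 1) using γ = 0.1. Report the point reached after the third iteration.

∇h = (8u - 8, 6v, 2w)
(u₁, v₁, w₁) = (0.5, 0.5, 1) − 0.1·(-4, 3, 2) = (0.9, 0.2, 0.8)
(u₂, v₂, w₂) = (0.9, 0.2, 0.8) − 0.1·(-0.8, 1.2, 1.6) = (0.98, 0.08, 0.64)
(u₃, v₃, w₃) = (0.98, 0.08, 0.64) − 0.1·(-0.16, 0.48, 1.28) = (0.996, 0.032, 0.512)

(0.996, 0.032, 0.512)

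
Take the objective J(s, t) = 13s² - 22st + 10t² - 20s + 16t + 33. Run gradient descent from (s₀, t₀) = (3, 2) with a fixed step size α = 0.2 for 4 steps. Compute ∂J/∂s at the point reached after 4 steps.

53922.7616

∇J = (26s - 22t - 20, -22s + 20t + 16)
Step 1: at (3, 2), ∇J = (14, -10) → (3, 2) − 0.2·(14, -10) = (0.2, 4)
Step 2: at (0.2, 4), ∇J = (-102.8, 91.6) → (0.2, 4) − 0.2·(-102.8, 91.6) = (20.76, -14.32)
Step 3: at (20.76, -14.32), ∇J = (834.8, -727.12) → (20.76, -14.32) − 0.2·(834.8, -727.12) = (-146.2, 131.104)
Step 4: at (-146.2, 131.104), ∇J = (-6705.488, 5854.48) → (-146.2, 131.104) − 0.2·(-6705.488, 5854.48) = (1194.8976, -1039.792)
∂J/∂s at (1194.8976, -1039.792) = 53922.7616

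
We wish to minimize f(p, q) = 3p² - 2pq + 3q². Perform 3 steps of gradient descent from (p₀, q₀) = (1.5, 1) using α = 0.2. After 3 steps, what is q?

0.064

∇f = (6p - 2q, -2p + 6q)
Step 1: at (1.5, 1), ∇f = (7, 3) → (1.5, 1) − 0.2·(7, 3) = (0.1, 0.4)
Step 2: at (0.1, 0.4), ∇f = (-0.2, 2.2) → (0.1, 0.4) − 0.2·(-0.2, 2.2) = (0.14, -0.04)
Step 3: at (0.14, -0.04), ∇f = (0.92, -0.52) → (0.14, -0.04) − 0.2·(0.92, -0.52) = (-0.044, 0.064)
q = 0.064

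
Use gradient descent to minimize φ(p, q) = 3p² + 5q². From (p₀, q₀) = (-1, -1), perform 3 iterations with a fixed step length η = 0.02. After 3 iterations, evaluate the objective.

∇φ = (6p, 10q)
(p₁, q₁) = (-1, -1) − 0.02·(-6, -10) = (-0.88, -0.8)
(p₂, q₂) = (-0.88, -0.8) − 0.02·(-5.28, -8) = (-0.7744, -0.64)
(p₃, q₃) = (-0.7744, -0.64) − 0.02·(-4.6464, -6.4) = (-0.681472, -0.512)
φ(-0.681472, -0.512) = 2.703932260352

2.703932260352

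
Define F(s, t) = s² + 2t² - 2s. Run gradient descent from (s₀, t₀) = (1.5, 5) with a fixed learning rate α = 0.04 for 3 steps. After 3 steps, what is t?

2.96352

∇F = (2s - 2, 4t)
(s₁, t₁) = (1.5, 5) − 0.04·(1, 20) = (1.46, 4.2)
(s₂, t₂) = (1.46, 4.2) − 0.04·(0.92, 16.8) = (1.4232, 3.528)
(s₃, t₃) = (1.4232, 3.528) − 0.04·(0.8464, 14.112) = (1.389344, 2.96352)
t = 2.96352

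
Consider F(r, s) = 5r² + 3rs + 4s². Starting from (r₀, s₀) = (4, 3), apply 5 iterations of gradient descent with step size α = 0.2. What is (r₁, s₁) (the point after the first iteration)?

∇F = (10r + 3s, 3r + 8s)
(r₁, s₁) = (4, 3) − 0.2·(49, 36) = (-5.8, -4.2)

(-5.8, -4.2)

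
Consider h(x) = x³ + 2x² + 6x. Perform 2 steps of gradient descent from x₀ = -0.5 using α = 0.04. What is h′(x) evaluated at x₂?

h′(x) = 3x² + 4x + 6
x₁ = -0.5 − 0.04·4.75 = -0.69
x₂ = -0.69 − 0.04·4.6683 = -0.876732
h′(x) at (-0.876732) = 4.799048999472

4.799048999472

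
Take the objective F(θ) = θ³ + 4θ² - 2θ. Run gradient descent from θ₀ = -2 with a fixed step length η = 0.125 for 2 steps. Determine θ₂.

-0.3359375

F′(θ) = 3θ² + 8θ - 2
θ₁ = -2 − 0.125·(-6) = -1.25
θ₂ = -1.25 − 0.125·(-7.3125) = -0.3359375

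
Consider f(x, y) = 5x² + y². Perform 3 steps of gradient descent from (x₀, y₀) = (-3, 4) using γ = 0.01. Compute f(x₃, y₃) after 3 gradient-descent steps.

∇f = (10x, 2y)
Step 1: at (-3, 4), ∇f = (-30, 8) → (-3, 4) − 0.01·(-30, 8) = (-2.7, 3.92)
Step 2: at (-2.7, 3.92), ∇f = (-27, 7.84) → (-2.7, 3.92) − 0.01·(-27, 7.84) = (-2.43, 3.8416)
Step 3: at (-2.43, 3.8416), ∇f = (-24.3, 7.6832) → (-2.43, 3.8416) − 0.01·(-24.3, 7.6832) = (-2.187, 3.764768)
f(-2.187, 3.764768) = 38.088323093824

38.088323093824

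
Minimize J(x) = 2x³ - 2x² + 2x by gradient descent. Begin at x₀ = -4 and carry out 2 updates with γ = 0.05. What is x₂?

-39.967

J′(x) = 6x² - 4x + 2
Step 1: J′(-4) = 114; x₁ = -4 − 0.05·114 = -9.7
Step 2: J′(-9.7) = 605.34; x₂ = -9.7 − 0.05·605.34 = -39.967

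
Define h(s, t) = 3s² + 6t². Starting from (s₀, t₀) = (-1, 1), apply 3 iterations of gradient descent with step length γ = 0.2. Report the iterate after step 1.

(0.2, -1.4)

∇h = (6s, 12t)
(s₁, t₁) = (-1, 1) − 0.2·(-6, 12) = (0.2, -1.4)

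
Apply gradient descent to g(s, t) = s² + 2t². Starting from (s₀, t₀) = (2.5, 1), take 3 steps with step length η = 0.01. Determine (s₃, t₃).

∇g = (2s, 4t)
Step 1: at (2.5, 1), ∇g = (5, 4) → (2.5, 1) − 0.01·(5, 4) = (2.45, 0.96)
Step 2: at (2.45, 0.96), ∇g = (4.9, 3.84) → (2.45, 0.96) − 0.01·(4.9, 3.84) = (2.401, 0.9216)
Step 3: at (2.401, 0.9216), ∇g = (4.802, 3.6864) → (2.401, 0.9216) − 0.01·(4.802, 3.6864) = (2.35298, 0.884736)

(2.35298, 0.884736)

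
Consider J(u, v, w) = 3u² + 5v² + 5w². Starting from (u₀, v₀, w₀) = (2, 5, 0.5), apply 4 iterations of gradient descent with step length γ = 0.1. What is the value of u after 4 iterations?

0.0512

∇J = (6u, 10v, 10w)
(u₁, v₁, w₁) = (2, 5, 0.5) − 0.1·(12, 50, 5) = (0.8, 0, 0)
(u₂, v₂, w₂) = (0.8, 0, 0) − 0.1·(4.8, 0, 0) = (0.32, 0, 0)
(u₃, v₃, w₃) = (0.32, 0, 0) − 0.1·(1.92, 0, 0) = (0.128, 0, 0)
(u₄, v₄, w₄) = (0.128, 0, 0) − 0.1·(0.768, 0, 0) = (0.0512, 0, 0)
u = 0.0512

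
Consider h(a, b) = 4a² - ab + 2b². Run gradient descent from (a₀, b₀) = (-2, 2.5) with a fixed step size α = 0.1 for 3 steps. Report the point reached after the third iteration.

(0.0965, 0.469)

∇h = (8a - b, -a + 4b)
(a₁, b₁) = (-2, 2.5) − 0.1·(-18.5, 12) = (-0.15, 1.3)
(a₂, b₂) = (-0.15, 1.3) − 0.1·(-2.5, 5.35) = (0.1, 0.765)
(a₃, b₃) = (0.1, 0.765) − 0.1·(0.035, 2.96) = (0.0965, 0.469)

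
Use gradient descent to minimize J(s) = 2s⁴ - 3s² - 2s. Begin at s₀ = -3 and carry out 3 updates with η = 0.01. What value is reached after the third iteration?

-0.92682112

J′(s) = 8s³ - 6s - 2
Step 1: J′(-3) = -200; s₁ = -3 − 0.01·(-200) = -1
Step 2: J′(-1) = -4; s₂ = -1 − 0.01·(-4) = -0.96
Step 3: J′(-0.96) = -3.317888; s₃ = -0.96 − 0.01·(-3.317888) = -0.92682112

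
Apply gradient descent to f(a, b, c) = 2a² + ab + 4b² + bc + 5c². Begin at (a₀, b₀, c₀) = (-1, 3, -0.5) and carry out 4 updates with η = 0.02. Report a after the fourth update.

-0.88324144

∇f = (4a + b, a + 8b + c, b + 10c)
Step 1: at (-1, 3, -0.5), ∇f = (-1, 22.5, -2) → (-1, 3, -0.5) − 0.02·(-1, 22.5, -2) = (-0.98, 2.55, -0.46)
Step 2: at (-0.98, 2.55, -0.46), ∇f = (-1.37, 18.96, -2.05) → (-0.98, 2.55, -0.46) − 0.02·(-1.37, 18.96, -2.05) = (-0.9526, 2.1708, -0.419)
Step 3: at (-0.9526, 2.1708, -0.419), ∇f = (-1.6396, 15.9948, -2.0192) → (-0.9526, 2.1708, -0.419) − 0.02·(-1.6396, 15.9948, -2.0192) = (-0.919808, 1.850904, -0.378616)
Step 4: at (-0.919808, 1.850904, -0.378616), ∇f = (-1.828328, 13.508808, -1.935256) → (-0.919808, 1.850904, -0.378616) − 0.02·(-1.828328, 13.508808, -1.935256) = (-0.88324144, 1.58072784, -0.33991088)
a = -0.88324144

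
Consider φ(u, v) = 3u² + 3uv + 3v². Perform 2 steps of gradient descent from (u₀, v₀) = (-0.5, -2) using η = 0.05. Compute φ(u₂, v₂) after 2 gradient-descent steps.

2.1676921875

∇φ = (6u + 3v, 3u + 6v)
(u₁, v₁) = (-0.5, -2) − 0.05·(-9, -13.5) = (-0.05, -1.325)
(u₂, v₂) = (-0.05, -1.325) − 0.05·(-4.275, -8.1) = (0.16375, -0.92)
φ(0.16375, -0.92) = 2.1676921875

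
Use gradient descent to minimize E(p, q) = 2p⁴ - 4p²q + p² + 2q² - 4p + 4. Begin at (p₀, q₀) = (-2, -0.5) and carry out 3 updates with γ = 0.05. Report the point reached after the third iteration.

∇E = (8p³ - 8pq + 2p - 4, -4p² + 4q)
(p₁, q₁) = (-2, -0.5) − 0.05·(-80, -18) = (2, 0.4)
(p₂, q₂) = (2, 0.4) − 0.05·(57.6, -14.4) = (-0.88, 1.12)
(p₃, q₃) = (-0.88, 1.12) − 0.05·(-3.326976, 1.3824) = (-0.7136512, 1.05088)

(-0.7136512, 1.05088)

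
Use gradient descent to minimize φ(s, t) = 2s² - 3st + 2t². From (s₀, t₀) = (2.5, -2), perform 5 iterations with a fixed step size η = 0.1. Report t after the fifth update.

∇φ = (4s - 3t, -3s + 4t)
(s₁, t₁) = (2.5, -2) − 0.1·(16, -15.5) = (0.9, -0.45)
(s₂, t₂) = (0.9, -0.45) − 0.1·(4.95, -4.5) = (0.405, 0)
(s₃, t₃) = (0.405, 0) − 0.1·(1.62, -1.215) = (0.243, 0.1215)
(s₄, t₄) = (0.243, 0.1215) − 0.1·(0.6075, -0.243) = (0.18225, 0.1458)
(s₅, t₅) = (0.18225, 0.1458) − 0.1·(0.2916, 0.03645) = (0.15309, 0.142155)
t = 0.142155

0.142155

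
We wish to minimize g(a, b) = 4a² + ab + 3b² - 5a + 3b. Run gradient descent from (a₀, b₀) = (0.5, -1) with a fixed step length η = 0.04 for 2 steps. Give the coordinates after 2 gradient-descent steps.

∇g = (8a + b - 5, a + 6b + 3)
(a₁, b₁) = (0.5, -1) − 0.04·(-2, -2.5) = (0.58, -0.9)
(a₂, b₂) = (0.58, -0.9) − 0.04·(-1.26, -1.82) = (0.6304, -0.8272)

(0.6304, -0.8272)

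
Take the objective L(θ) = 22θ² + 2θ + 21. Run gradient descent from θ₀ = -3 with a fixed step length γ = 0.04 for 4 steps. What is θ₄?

-1.0311552

L′(θ) = 44θ + 2
θ₁ = -3 − 0.04·(-130) = 2.2
θ₂ = 2.2 − 0.04·98.8 = -1.752
θ₃ = -1.752 − 0.04·(-75.088) = 1.25152
θ₄ = 1.25152 − 0.04·57.06688 = -1.0311552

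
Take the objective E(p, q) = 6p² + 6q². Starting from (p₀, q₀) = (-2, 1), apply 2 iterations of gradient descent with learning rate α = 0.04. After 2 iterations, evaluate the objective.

∇E = (12p, 12q)
(p₁, q₁) = (-2, 1) − 0.04·(-24, 12) = (-1.04, 0.52)
(p₂, q₂) = (-1.04, 0.52) − 0.04·(-12.48, 6.24) = (-0.5408, 0.2704)
E(-0.5408, 0.2704) = 2.1934848

2.1934848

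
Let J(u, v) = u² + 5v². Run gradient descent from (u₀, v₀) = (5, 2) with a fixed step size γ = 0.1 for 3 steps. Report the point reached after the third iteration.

∇J = (2u, 10v)
(u₁, v₁) = (5, 2) − 0.1·(10, 20) = (4, 0)
(u₂, v₂) = (4, 0) − 0.1·(8, 0) = (3.2, 0)
(u₃, v₃) = (3.2, 0) − 0.1·(6.4, 0) = (2.56, 0)

(2.56, 0)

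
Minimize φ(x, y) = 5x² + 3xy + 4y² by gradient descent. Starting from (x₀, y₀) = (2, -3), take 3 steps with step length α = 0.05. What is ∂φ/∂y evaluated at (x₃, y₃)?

-6.115125

∇φ = (10x + 3y, 3x + 8y)
Step 1: at (2, -3), ∇φ = (11, -18) → (2, -3) − 0.05·(11, -18) = (1.45, -2.1)
Step 2: at (1.45, -2.1), ∇φ = (8.2, -12.45) → (1.45, -2.1) − 0.05·(8.2, -12.45) = (1.04, -1.4775)
Step 3: at (1.04, -1.4775), ∇φ = (5.9675, -8.7) → (1.04, -1.4775) − 0.05·(5.9675, -8.7) = (0.741625, -1.0425)
∂φ/∂y at (0.741625, -1.0425) = -6.115125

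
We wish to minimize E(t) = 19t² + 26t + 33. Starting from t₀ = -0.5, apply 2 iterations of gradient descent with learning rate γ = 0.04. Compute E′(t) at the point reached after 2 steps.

1.8928

E′(t) = 38t + 26
t₁ = -0.5 − 0.04·7 = -0.78
t₂ = -0.78 − 0.04·(-3.64) = -0.6344
E′(t) at (-0.6344) = 1.8928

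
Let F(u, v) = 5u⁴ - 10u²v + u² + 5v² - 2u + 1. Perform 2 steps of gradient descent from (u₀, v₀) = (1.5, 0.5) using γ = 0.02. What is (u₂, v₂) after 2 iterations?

∇F = (20u³ - 20uv + 2u - 2, -10u² + 10v)
Step 1: at (1.5, 0.5), ∇F = (53.5, -17.5) → (1.5, 0.5) − 0.02·(53.5, -17.5) = (0.43, 0.85)
Step 2: at (0.43, 0.85), ∇F = (-6.85986, 6.651) → (0.43, 0.85) − 0.02·(-6.85986, 6.651) = (0.5671972, 0.71698)

(0.5671972, 0.71698)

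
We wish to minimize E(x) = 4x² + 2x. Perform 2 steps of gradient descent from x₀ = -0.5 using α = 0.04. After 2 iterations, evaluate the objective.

-0.19654656

E′(x) = 8x + 2
x₁ = -0.5 − 0.04·(-2) = -0.42
x₂ = -0.42 − 0.04·(-1.36) = -0.3656
E(-0.3656) = -0.19654656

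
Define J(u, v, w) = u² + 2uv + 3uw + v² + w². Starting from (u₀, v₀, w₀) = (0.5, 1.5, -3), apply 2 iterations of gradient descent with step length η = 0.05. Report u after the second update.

∇J = (2u + 2v + 3w, 2u + 2v, 3u + 2w)
Step 1: at (0.5, 1.5, -3), ∇J = (-5, 4, -4.5) → (0.5, 1.5, -3) − 0.05·(-5, 4, -4.5) = (0.75, 1.3, -2.775)
Step 2: at (0.75, 1.3, -2.775), ∇J = (-4.225, 4.1, -3.3) → (0.75, 1.3, -2.775) − 0.05·(-4.225, 4.1, -3.3) = (0.96125, 1.095, -2.61)
u = 0.96125

0.96125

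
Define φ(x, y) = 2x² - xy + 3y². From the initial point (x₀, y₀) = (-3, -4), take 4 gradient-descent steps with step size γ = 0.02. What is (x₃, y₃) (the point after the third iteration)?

∇φ = (4x - y, -x + 6y)
(x₁, y₁) = (-3, -4) − 0.02·(-8, -21) = (-2.84, -3.58)
(x₂, y₂) = (-2.84, -3.58) − 0.02·(-7.78, -18.64) = (-2.6844, -3.2072)
(x₃, y₃) = (-2.6844, -3.2072) − 0.02·(-7.5304, -16.5588) = (-2.533792, -2.876024)

(-2.533792, -2.876024)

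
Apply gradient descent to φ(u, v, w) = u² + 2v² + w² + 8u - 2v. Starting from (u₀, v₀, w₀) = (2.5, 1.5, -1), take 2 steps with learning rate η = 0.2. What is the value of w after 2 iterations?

-0.36

∇φ = (2u + 8, 4v - 2, 2w)
(u₁, v₁, w₁) = (2.5, 1.5, -1) − 0.2·(13, 4, -2) = (-0.1, 0.7, -0.6)
(u₂, v₂, w₂) = (-0.1, 0.7, -0.6) − 0.2·(7.8, 0.8, -1.2) = (-1.66, 0.54, -0.36)
w = -0.36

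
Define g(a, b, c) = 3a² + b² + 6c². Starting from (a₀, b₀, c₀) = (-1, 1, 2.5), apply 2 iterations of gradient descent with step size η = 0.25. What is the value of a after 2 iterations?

∇g = (6a, 2b, 12c)
Step 1: at (-1, 1, 2.5), ∇g = (-6, 2, 30) → (-1, 1, 2.5) − 0.25·(-6, 2, 30) = (0.5, 0.5, -5)
Step 2: at (0.5, 0.5, -5), ∇g = (3, 1, -60) → (0.5, 0.5, -5) − 0.25·(3, 1, -60) = (-0.25, 0.25, 10)
a = -0.25

-0.25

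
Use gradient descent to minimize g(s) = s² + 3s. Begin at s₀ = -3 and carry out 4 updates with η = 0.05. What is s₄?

-2.48415

g′(s) = 2s + 3
s₁ = -3 − 0.05·(-3) = -2.85
s₂ = -2.85 − 0.05·(-2.7) = -2.715
s₃ = -2.715 − 0.05·(-2.43) = -2.5935
s₄ = -2.5935 − 0.05·(-2.187) = -2.48415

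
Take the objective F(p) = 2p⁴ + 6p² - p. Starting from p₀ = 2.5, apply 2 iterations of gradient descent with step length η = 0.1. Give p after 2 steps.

1720.0312

F′(p) = 8p³ + 12p - 1
p₁ = 2.5 − 0.1·154 = -12.9
p₂ = -12.9 − 0.1·(-17329.312) = 1720.0312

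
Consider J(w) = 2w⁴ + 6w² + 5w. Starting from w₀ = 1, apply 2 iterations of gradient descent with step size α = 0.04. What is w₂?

-0.2

J′(w) = 8w³ + 12w + 5
w₁ = 1 − 0.04·25 = 0
w₂ = 0 − 0.04·5 = -0.2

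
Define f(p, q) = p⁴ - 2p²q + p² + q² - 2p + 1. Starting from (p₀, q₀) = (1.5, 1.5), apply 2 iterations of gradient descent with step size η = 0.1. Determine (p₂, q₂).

∇f = (4p³ - 4pq + 2p - 2, -2p² + 2q)
(p₁, q₁) = (1.5, 1.5) − 0.1·(5.5, -1.5) = (0.95, 1.65)
(p₂, q₂) = (0.95, 1.65) − 0.1·(-2.9405, 1.495) = (1.24405, 1.5005)

(1.24405, 1.5005)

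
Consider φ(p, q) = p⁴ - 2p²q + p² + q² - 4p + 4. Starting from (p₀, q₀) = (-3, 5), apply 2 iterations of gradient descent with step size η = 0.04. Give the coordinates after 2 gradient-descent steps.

(-0.99410688, 4.931392)

∇φ = (4p³ - 4pq + 2p - 4, -2p² + 2q)
(p₁, q₁) = (-3, 5) − 0.04·(-58, -8) = (-0.68, 5.32)
(p₂, q₂) = (-0.68, 5.32) − 0.04·(7.852672, 9.7152) = (-0.99410688, 4.931392)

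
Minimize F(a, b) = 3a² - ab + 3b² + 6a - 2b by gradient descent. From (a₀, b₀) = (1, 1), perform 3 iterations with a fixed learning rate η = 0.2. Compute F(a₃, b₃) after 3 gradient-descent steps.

∇F = (6a - b + 6, -a + 6b - 2)
(a₁, b₁) = (1, 1) − 0.2·(11, 3) = (-1.2, 0.4)
(a₂, b₂) = (-1.2, 0.4) − 0.2·(-1.6, 1.6) = (-0.88, 0.08)
(a₃, b₃) = (-0.88, 0.08) − 0.2·(0.64, -0.64) = (-1.008, 0.208)
F(-1.008, 0.208) = -3.076352

-3.076352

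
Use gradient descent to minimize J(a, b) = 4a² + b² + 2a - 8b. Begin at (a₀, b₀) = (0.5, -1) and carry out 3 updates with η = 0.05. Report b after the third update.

0.355

∇J = (8a + 2, 2b - 8)
(a₁, b₁) = (0.5, -1) − 0.05·(6, -10) = (0.2, -0.5)
(a₂, b₂) = (0.2, -0.5) − 0.05·(3.6, -9) = (0.02, -0.05)
(a₃, b₃) = (0.02, -0.05) − 0.05·(2.16, -8.1) = (-0.088, 0.355)
b = 0.355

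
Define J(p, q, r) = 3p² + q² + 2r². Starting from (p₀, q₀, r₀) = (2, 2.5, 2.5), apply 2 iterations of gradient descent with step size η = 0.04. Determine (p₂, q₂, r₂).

∇J = (6p, 2q, 4r)
Step 1: at (2, 2.5, 2.5), ∇J = (12, 5, 10) → (2, 2.5, 2.5) − 0.04·(12, 5, 10) = (1.52, 2.3, 2.1)
Step 2: at (1.52, 2.3, 2.1), ∇J = (9.12, 4.6, 8.4) → (1.52, 2.3, 2.1) − 0.04·(9.12, 4.6, 8.4) = (1.1552, 2.116, 1.764)

(1.1552, 2.116, 1.764)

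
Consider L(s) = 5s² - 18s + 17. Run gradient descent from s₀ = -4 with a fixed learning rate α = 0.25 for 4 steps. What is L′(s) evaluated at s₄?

L′(s) = 10s - 18
Step 1: L′(-4) = -58; s₁ = -4 − 0.25·(-58) = 10.5
Step 2: L′(10.5) = 87; s₂ = 10.5 − 0.25·87 = -11.25
Step 3: L′(-11.25) = -130.5; s₃ = -11.25 − 0.25·(-130.5) = 21.375
Step 4: L′(21.375) = 195.75; s₄ = 21.375 − 0.25·195.75 = -27.5625
L′(s) at (-27.5625) = -293.625

-293.625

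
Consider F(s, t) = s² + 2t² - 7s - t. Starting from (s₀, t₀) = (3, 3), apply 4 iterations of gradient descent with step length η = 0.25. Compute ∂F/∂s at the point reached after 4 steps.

-0.0625

∇F = (2s - 7, 4t - 1)
Step 1: at (3, 3), ∇F = (-1, 11) → (3, 3) − 0.25·(-1, 11) = (3.25, 0.25)
Step 2: at (3.25, 0.25), ∇F = (-0.5, 0) → (3.25, 0.25) − 0.25·(-0.5, 0) = (3.375, 0.25)
Step 3: at (3.375, 0.25), ∇F = (-0.25, 0) → (3.375, 0.25) − 0.25·(-0.25, 0) = (3.4375, 0.25)
Step 4: at (3.4375, 0.25), ∇F = (-0.125, 0) → (3.4375, 0.25) − 0.25·(-0.125, 0) = (3.46875, 0.25)
∂F/∂s at (3.46875, 0.25) = -0.0625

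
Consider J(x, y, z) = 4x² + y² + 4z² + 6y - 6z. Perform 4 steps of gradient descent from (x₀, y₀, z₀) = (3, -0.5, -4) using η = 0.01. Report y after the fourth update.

-0.6940796

∇J = (8x, 2y + 6, 8z - 6)
(x₁, y₁, z₁) = (3, -0.5, -4) − 0.01·(24, 5, -38) = (2.76, -0.55, -3.62)
(x₂, y₂, z₂) = (2.76, -0.55, -3.62) − 0.01·(22.08, 4.9, -34.96) = (2.5392, -0.599, -3.2704)
(x₃, y₃, z₃) = (2.5392, -0.599, -3.2704) − 0.01·(20.3136, 4.802, -32.1632) = (2.336064, -0.64702, -2.948768)
(x₄, y₄, z₄) = (2.336064, -0.64702, -2.948768) − 0.01·(18.688512, 4.70596, -29.590144) = (2.14917888, -0.6940796, -2.65286656)
y = -0.6940796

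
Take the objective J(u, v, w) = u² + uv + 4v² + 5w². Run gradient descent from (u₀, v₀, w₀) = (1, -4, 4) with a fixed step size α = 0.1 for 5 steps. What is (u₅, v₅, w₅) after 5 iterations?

∇J = (2u + v, u + 8v, 10w)
(u₁, v₁, w₁) = (1, -4, 4) − 0.1·(-2, -31, 40) = (1.2, -0.9, 0)
(u₂, v₂, w₂) = (1.2, -0.9, 0) − 0.1·(1.5, -6, 0) = (1.05, -0.3, 0)
(u₃, v₃, w₃) = (1.05, -0.3, 0) − 0.1·(1.8, -1.35, 0) = (0.87, -0.165, 0)
(u₄, v₄, w₄) = (0.87, -0.165, 0) − 0.1·(1.575, -0.45, 0) = (0.7125, -0.12, 0)
(u₅, v₅, w₅) = (0.7125, -0.12, 0) − 0.1·(1.305, -0.2475, 0) = (0.582, -0.09525, 0)

(0.582, -0.09525, 0)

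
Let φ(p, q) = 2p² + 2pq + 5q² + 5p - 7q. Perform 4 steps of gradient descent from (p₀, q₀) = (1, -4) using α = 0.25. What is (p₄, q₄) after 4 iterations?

∇φ = (4p + 2q + 5, 2p + 10q - 7)
(p₁, q₁) = (1, -4) − 0.25·(1, -45) = (0.75, 7.25)
(p₂, q₂) = (0.75, 7.25) − 0.25·(22.5, 67) = (-4.875, -9.5)
(p₃, q₃) = (-4.875, -9.5) − 0.25·(-33.5, -111.75) = (3.5, 18.4375)
(p₄, q₄) = (3.5, 18.4375) − 0.25·(55.875, 184.375) = (-10.46875, -27.65625)

(-10.46875, -27.65625)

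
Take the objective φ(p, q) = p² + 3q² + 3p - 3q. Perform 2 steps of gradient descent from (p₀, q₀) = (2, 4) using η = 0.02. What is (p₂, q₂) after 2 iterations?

∇φ = (2p + 3, 6q - 3)
(p₁, q₁) = (2, 4) − 0.02·(7, 21) = (1.86, 3.58)
(p₂, q₂) = (1.86, 3.58) − 0.02·(6.72, 18.48) = (1.7256, 3.2104)

(1.7256, 3.2104)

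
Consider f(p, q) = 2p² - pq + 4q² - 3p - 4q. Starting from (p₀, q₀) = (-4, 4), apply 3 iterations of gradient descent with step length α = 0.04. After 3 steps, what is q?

1.348416

∇f = (4p - q - 3, -p + 8q - 4)
Step 1: at (-4, 4), ∇f = (-23, 32) → (-4, 4) − 0.04·(-23, 32) = (-3.08, 2.72)
Step 2: at (-3.08, 2.72), ∇f = (-18.04, 20.84) → (-3.08, 2.72) − 0.04·(-18.04, 20.84) = (-2.3584, 1.8864)
Step 3: at (-2.3584, 1.8864), ∇f = (-14.32, 13.4496) → (-2.3584, 1.8864) − 0.04·(-14.32, 13.4496) = (-1.7856, 1.348416)
q = 1.348416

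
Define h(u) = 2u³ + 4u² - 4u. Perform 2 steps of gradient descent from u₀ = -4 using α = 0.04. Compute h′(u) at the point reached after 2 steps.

1063.58701056

h′(u) = 6u² + 8u - 4
Step 1: h′(-4) = 60; u₁ = -4 − 0.04·60 = -6.4
Step 2: h′(-6.4) = 190.56; u₂ = -6.4 − 0.04·190.56 = -14.0224
h′(u) at (-14.0224) = 1063.58701056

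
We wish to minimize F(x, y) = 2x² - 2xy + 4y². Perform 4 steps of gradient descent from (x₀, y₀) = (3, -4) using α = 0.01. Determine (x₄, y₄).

∇F = (4x - 2y, -2x + 8y)
(x₁, y₁) = (3, -4) − 0.01·(20, -38) = (2.8, -3.62)
(x₂, y₂) = (2.8, -3.62) − 0.01·(18.44, -34.56) = (2.6156, -3.2744)
(x₃, y₃) = (2.6156, -3.2744) − 0.01·(17.0112, -31.4264) = (2.445488, -2.960136)
(x₄, y₄) = (2.445488, -2.960136) − 0.01·(15.702224, -28.572064) = (2.28846576, -2.67441536)

(2.28846576, -2.67441536)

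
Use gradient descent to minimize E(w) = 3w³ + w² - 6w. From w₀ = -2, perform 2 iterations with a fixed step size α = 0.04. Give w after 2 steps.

E′(w) = 9w² + 2w - 6
Step 1: E′(-2) = 26; w₁ = -2 − 0.04·26 = -3.04
Step 2: E′(-3.04) = 71.0944; w₂ = -3.04 − 0.04·71.0944 = -5.883776

-5.883776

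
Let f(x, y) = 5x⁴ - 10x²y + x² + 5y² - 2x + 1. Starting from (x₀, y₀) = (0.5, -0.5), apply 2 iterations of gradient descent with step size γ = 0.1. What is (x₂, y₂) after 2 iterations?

∇f = (20x³ - 20xy + 2x - 2, -10x² + 10y)
Step 1: at (0.5, -0.5), ∇f = (6.5, -7.5) → (0.5, -0.5) − 0.1·(6.5, -7.5) = (-0.15, 0.25)
Step 2: at (-0.15, 0.25), ∇f = (-1.6175, 2.275) → (-0.15, 0.25) − 0.1·(-1.6175, 2.275) = (0.01175, 0.0225)

(0.01175, 0.0225)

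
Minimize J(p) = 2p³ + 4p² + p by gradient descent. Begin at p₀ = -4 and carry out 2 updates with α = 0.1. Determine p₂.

J′(p) = 6p² + 8p + 1
Step 1: J′(-4) = 65; p₁ = -4 − 0.1·65 = -10.5
Step 2: J′(-10.5) = 578.5; p₂ = -10.5 − 0.1·578.5 = -68.35

-68.35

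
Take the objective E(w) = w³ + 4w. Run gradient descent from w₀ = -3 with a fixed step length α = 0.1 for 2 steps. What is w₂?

-17.663

E′(w) = 3w² + 4
w₁ = -3 − 0.1·31 = -6.1
w₂ = -6.1 − 0.1·115.63 = -17.663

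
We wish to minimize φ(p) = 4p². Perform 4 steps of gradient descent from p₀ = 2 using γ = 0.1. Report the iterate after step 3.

φ′(p) = 8p
Step 1: φ′(2) = 16; p₁ = 2 − 0.1·16 = 0.4
Step 2: φ′(0.4) = 3.2; p₂ = 0.4 − 0.1·3.2 = 0.08
Step 3: φ′(0.08) = 0.64; p₃ = 0.08 − 0.1·0.64 = 0.016

0.016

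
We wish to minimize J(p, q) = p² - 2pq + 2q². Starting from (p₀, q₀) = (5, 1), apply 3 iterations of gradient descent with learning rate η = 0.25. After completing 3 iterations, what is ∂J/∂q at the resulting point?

1.25

∇J = (2p - 2q, -2p + 4q)
Step 1: at (5, 1), ∇J = (8, -6) → (5, 1) − 0.25·(8, -6) = (3, 2.5)
Step 2: at (3, 2.5), ∇J = (1, 4) → (3, 2.5) − 0.25·(1, 4) = (2.75, 1.5)
Step 3: at (2.75, 1.5), ∇J = (2.5, 0.5) → (2.75, 1.5) − 0.25·(2.5, 0.5) = (2.125, 1.375)
∂J/∂q at (2.125, 1.375) = 1.25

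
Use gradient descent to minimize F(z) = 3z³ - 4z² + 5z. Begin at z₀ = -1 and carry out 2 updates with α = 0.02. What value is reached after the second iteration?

-2.143648

F′(z) = 9z² - 8z + 5
Step 1: F′(-1) = 22; z₁ = -1 − 0.02·22 = -1.44
Step 2: F′(-1.44) = 35.1824; z₂ = -1.44 − 0.02·35.1824 = -2.143648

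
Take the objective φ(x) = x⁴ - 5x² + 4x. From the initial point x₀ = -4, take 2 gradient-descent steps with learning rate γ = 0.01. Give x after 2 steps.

φ′(x) = 4x³ - 10x + 4
x₁ = -4 − 0.01·(-212) = -1.88
x₂ = -1.88 − 0.01·(-3.778688) = -1.84221312

-1.84221312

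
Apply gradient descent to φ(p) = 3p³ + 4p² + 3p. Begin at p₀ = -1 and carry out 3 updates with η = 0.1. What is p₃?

φ′(p) = 9p² + 8p + 3
p₁ = -1 − 0.1·4 = -1.4
p₂ = -1.4 − 0.1·9.44 = -2.344
p₃ = -2.344 − 0.1·33.697024 = -5.7137024

-5.7137024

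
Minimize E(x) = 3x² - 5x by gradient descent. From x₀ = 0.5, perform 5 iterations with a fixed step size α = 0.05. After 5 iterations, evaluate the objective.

-2.0739174917

E′(x) = 6x - 5
Step 1: E′(0.5) = -2; x₁ = 0.5 − 0.05·(-2) = 0.6
Step 2: E′(0.6) = -1.4; x₂ = 0.6 − 0.05·(-1.4) = 0.67
Step 3: E′(0.67) = -0.98; x₃ = 0.67 − 0.05·(-0.98) = 0.719
Step 4: E′(0.719) = -0.686; x₄ = 0.719 − 0.05·(-0.686) = 0.7533
Step 5: E′(0.7533) = -0.4802; x₅ = 0.7533 − 0.05·(-0.4802) = 0.77731
E(0.77731) = -2.0739174917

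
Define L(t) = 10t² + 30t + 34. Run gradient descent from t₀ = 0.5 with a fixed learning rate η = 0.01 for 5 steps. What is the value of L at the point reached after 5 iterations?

15.794967296

L′(t) = 20t + 30
t₁ = 0.5 − 0.01·40 = 0.1
t₂ = 0.1 − 0.01·32 = -0.22
t₃ = -0.22 − 0.01·25.6 = -0.476
t₄ = -0.476 − 0.01·20.48 = -0.6808
t₅ = -0.6808 − 0.01·16.384 = -0.84464
L(-0.84464) = 15.794967296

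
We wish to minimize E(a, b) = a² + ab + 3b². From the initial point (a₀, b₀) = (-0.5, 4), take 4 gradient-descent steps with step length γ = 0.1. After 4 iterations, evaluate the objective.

0.3868705625

∇E = (2a + b, a + 6b)
Step 1: at (-0.5, 4), ∇E = (3, 23.5) → (-0.5, 4) − 0.1·(3, 23.5) = (-0.8, 1.65)
Step 2: at (-0.8, 1.65), ∇E = (0.05, 9.1) → (-0.8, 1.65) − 0.1·(0.05, 9.1) = (-0.805, 0.74)
Step 3: at (-0.805, 0.74), ∇E = (-0.87, 3.635) → (-0.805, 0.74) − 0.1·(-0.87, 3.635) = (-0.718, 0.3765)
Step 4: at (-0.718, 0.3765), ∇E = (-1.0595, 1.541) → (-0.718, 0.3765) − 0.1·(-1.0595, 1.541) = (-0.61205, 0.2224)
E(-0.61205, 0.2224) = 0.3868705625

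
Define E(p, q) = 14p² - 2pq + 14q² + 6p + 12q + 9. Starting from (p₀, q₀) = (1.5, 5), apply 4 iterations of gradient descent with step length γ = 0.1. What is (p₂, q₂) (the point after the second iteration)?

∇E = (28p - 2q + 6, -2p + 28q + 12)
Step 1: at (1.5, 5), ∇E = (38, 149) → (1.5, 5) − 0.1·(38, 149) = (-2.3, -9.9)
Step 2: at (-2.3, -9.9), ∇E = (-38.6, -260.6) → (-2.3, -9.9) − 0.1·(-38.6, -260.6) = (1.56, 16.16)

(1.56, 16.16)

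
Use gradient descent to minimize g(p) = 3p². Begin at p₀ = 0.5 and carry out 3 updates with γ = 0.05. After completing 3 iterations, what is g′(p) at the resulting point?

g′(p) = 6p
Step 1: g′(0.5) = 3; p₁ = 0.5 − 0.05·3 = 0.35
Step 2: g′(0.35) = 2.1; p₂ = 0.35 − 0.05·2.1 = 0.245
Step 3: g′(0.245) = 1.47; p₃ = 0.245 − 0.05·1.47 = 0.1715
g′(p) at (0.1715) = 1.029

1.029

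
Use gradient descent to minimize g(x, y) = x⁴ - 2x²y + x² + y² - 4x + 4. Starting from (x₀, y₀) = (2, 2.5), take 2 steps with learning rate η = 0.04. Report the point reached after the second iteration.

(1.63369472, 2.595232)

∇g = (4x³ - 4xy + 2x - 4, -2x² + 2y)
(x₁, y₁) = (2, 2.5) − 0.04·(12, -3) = (1.52, 2.62)
(x₂, y₂) = (1.52, 2.62) − 0.04·(-2.842368, 0.6192) = (1.63369472, 2.595232)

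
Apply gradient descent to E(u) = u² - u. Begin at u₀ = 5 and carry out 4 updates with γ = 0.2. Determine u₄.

1.0832

E′(u) = 2u - 1
Step 1: E′(5) = 9; u₁ = 5 − 0.2·9 = 3.2
Step 2: E′(3.2) = 5.4; u₂ = 3.2 − 0.2·5.4 = 2.12
Step 3: E′(2.12) = 3.24; u₃ = 2.12 − 0.2·3.24 = 1.472
Step 4: E′(1.472) = 1.944; u₄ = 1.472 − 0.2·1.944 = 1.0832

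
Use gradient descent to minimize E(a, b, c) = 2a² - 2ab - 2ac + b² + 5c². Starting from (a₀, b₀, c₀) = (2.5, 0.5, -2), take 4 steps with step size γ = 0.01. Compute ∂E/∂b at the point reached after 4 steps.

-2.80228544

∇E = (4a - 2b - 2c, -2a + 2b, -2a + 10c)
Step 1: at (2.5, 0.5, -2), ∇E = (13, -4, -25) → (2.5, 0.5, -2) − 0.01·(13, -4, -25) = (2.37, 0.54, -1.75)
Step 2: at (2.37, 0.54, -1.75), ∇E = (11.9, -3.66, -22.24) → (2.37, 0.54, -1.75) − 0.01·(11.9, -3.66, -22.24) = (2.251, 0.5766, -1.5276)
Step 3: at (2.251, 0.5766, -1.5276), ∇E = (10.906, -3.3488, -19.778) → (2.251, 0.5766, -1.5276) − 0.01·(10.906, -3.3488, -19.778) = (2.14194, 0.610088, -1.32982)
Step 4: at (2.14194, 0.610088, -1.32982), ∇E = (10.007224, -3.063704, -17.58208) → (2.14194, 0.610088, -1.32982) − 0.01·(10.007224, -3.063704, -17.58208) = (2.04186776, 0.64072504, -1.1539992)
∂E/∂b at (2.04186776, 0.64072504, -1.1539992) = -2.80228544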